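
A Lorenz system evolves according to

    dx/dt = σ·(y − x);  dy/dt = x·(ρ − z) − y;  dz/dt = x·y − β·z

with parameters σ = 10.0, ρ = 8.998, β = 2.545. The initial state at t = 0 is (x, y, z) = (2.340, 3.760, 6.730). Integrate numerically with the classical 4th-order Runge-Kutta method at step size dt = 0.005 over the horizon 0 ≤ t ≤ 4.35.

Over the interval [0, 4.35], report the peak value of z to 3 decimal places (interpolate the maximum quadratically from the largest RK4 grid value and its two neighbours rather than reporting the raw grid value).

t=0.000: state=(2.340, 3.760, 6.730)
step 1 (dt=0.005): k1=(14.200, 1.547, -8.329), k2=(13.884, 1.673, -8.134), k3=(13.895, 1.670, -8.137), k4=(13.589, 1.794, -7.945); state += dt/6·(k1+2k2+2k3+k4)
t=0.005: state=(2.409, 3.768, 6.689)
t=0.010: state=(2.476, 3.778, 6.651)
t=0.015: state=(2.540, 3.789, 6.614)
continuing one RK4 step at a time; state shown every 40 steps (Δt=0.2):
t=0.200: state=(4.048, 4.709, 6.285)
t=0.400: state=(5.206, 5.610, 7.699)
t=0.600: state=(5.306, 4.998, 9.185)
t=0.800: state=(4.402, 3.949, 8.855)
t=1.000: state=(3.844, 3.764, 7.711)
t=1.200: state=(4.034, 4.273, 7.079)
t=1.400: state=(4.627, 4.924, 7.424)
t=1.600: state=(4.987, 5.010, 8.308)
t=1.800: state=(4.729, 4.495, 8.637)
t=2.000: state=(4.288, 4.129, 8.182)
t=2.200: state=(4.180, 4.229, 7.646)
t=2.400: state=(4.419, 4.581, 7.566)
t=2.600: state=(4.703, 4.794, 7.943)
t=2.800: state=(4.721, 4.652, 8.298)
t=3.000: state=(4.506, 4.388, 8.244)
t=3.200: state=(4.346, 4.316, 7.943)
t=3.400: state=(4.391, 4.456, 7.764)
t=3.600: state=(4.549, 4.624, 7.862)
t=3.800: state=(4.634, 4.637, 8.082)
t=4.000: state=(4.570, 4.512, 8.163)
t=4.200: state=(4.458, 4.415, 8.050)
t=4.350: state=(4.424, 4.423, 7.936)
largest grid value and its neighbours: z(0.655)=9.27474, z(0.660)=9.27493, z(0.665)=9.27385
parabola through these three points peaks at t≈0.658 with z≈9.27501

max z = 9.275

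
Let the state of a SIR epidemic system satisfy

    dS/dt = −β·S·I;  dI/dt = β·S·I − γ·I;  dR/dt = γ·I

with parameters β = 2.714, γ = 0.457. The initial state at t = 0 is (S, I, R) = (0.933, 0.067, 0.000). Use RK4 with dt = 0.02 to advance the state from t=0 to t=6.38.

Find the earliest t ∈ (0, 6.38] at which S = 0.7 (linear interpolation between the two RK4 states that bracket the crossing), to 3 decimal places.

t=0.000: state=(0.933, 0.067, 0.000)
step 1 (dt=0.02): k1=(-0.170, 0.139, 0.031), k2=(-0.173, 0.142, 0.031), k3=(-0.173, 0.142, 0.031), k4=(-0.176, 0.144, 0.032); state += dt/6·(k1+2k2+2k3+k4)
t=0.020: state=(0.930, 0.070, 0.001)
t=0.040: state=(0.926, 0.073, 0.001)
t=0.060: state=(0.922, 0.076, 0.002)
continuing one RK4 step at a time; state shown every 25 steps (Δt=0.5):
t=0.500: state=(0.799, 0.175, 0.026)
t=0.720: state=(0.705, 0.248, 0.047)
next step: t=0.740: state=(0.695, 0.255, 0.050) — S has crossed 0.7
linear interpolation between t=0.720 (0.70491) and t=0.740 (0.69535) → t≈0.730

t = 0.730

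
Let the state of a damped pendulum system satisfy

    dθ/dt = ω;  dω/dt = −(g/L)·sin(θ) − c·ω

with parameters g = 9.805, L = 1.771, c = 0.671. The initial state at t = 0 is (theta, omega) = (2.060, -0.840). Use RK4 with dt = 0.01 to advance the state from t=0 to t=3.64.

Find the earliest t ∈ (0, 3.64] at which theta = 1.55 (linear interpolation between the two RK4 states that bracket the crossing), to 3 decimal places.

t=0.000: state=(2.060, -0.840)
step 1 (dt=0.01): k1=(-0.840, -4.323), k2=(-0.862, -4.320), k3=(-0.862, -4.320), k4=(-0.883, -4.317); state += dt/6·(k1+2k2+2k3+k4)
t=0.010: state=(2.051, -0.883)
t=0.020: state=(2.042, -0.926)
t=0.030: state=(2.033, -0.969)
continuing one RK4 step at a time; state shown every 20 steps (Δt=0.2):
t=0.200: state=(1.806, -1.697)
t=0.330: state=(1.550, -2.238)
next step: t=0.340: state=(1.528, -2.278) — theta has crossed 1.55
linear interpolation between t=0.330 (1.55009) and t=0.340 (1.52751) → t≈0.330

t = 0.330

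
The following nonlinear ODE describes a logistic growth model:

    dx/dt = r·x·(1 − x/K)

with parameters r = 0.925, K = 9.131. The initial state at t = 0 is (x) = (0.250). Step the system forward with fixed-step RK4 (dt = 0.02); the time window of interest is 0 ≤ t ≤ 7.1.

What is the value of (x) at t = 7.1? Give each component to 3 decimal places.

t=0.000: state=(0.250)
step 1 (dt=0.02): k1=(0.225), k2=(0.227), k3=(0.227), k4=(0.229); state += dt/6·(k1+2k2+2k3+k4)
t=0.020: state=(0.255)
t=0.040: state=(0.259)
t=0.060: state=(0.264)
continuing one RK4 step at a time; state shown every 25 steps (Δt=0.5):
t=0.500: state=(0.391)
t=1.000: state=(0.605)
t=1.500: state=(0.925)
t=2.000: state=(1.386)
t=2.500: state=(2.021)
t=3.000: state=(2.840)
t=3.500: state=(3.813)
t=4.000: state=(4.861)
t=4.500: state=(5.879)
t=5.000: state=(6.772)
t=5.500: state=(7.489)
t=6.000: state=(8.023)
t=6.500: state=(8.400)
t=7.000: state=(8.657)
t=7.100: state=(8.697)

(x) = (8.697)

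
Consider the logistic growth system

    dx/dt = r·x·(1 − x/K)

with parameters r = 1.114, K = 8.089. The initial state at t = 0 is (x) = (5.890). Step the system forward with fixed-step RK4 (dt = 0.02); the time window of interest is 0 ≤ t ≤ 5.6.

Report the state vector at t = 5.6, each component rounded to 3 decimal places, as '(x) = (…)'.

(x) = (8.083)

t=0.000: state=(5.890)
step 1 (dt=0.02): k1=(1.784), k2=(1.775), k3=(1.775), k4=(1.766); state += dt/6·(k1+2k2+2k3+k4)
t=0.020: state=(5.925)
t=0.040: state=(5.961)
t=0.060: state=(5.995)
continuing one RK4 step at a time; state shown every 10 steps (Δt=0.2):
t=0.200: state=(6.228)
t=0.400: state=(6.528)
t=0.600: state=(6.790)
t=0.800: state=(7.015)
t=1.000: state=(7.206)
t=1.200: state=(7.367)
t=1.400: state=(7.500)
t=1.600: state=(7.611)
t=1.800: state=(7.702)
t=2.000: state=(7.776)
t=2.200: state=(7.837)
t=2.400: state=(7.886)
t=2.600: state=(7.926)
t=2.800: state=(7.958)
t=3.000: state=(7.984)
t=3.200: state=(8.004)
t=3.400: state=(8.021)
t=3.600: state=(8.035)
t=3.800: state=(8.045)
t=4.000: state=(8.054)
t=4.200: state=(8.061)
t=4.400: state=(8.067)
t=4.600: state=(8.071)
t=4.800: state=(8.075)
t=5.000: state=(8.078)
t=5.200: state=(8.080)
t=5.400: state=(8.082)
t=5.600: state=(8.083)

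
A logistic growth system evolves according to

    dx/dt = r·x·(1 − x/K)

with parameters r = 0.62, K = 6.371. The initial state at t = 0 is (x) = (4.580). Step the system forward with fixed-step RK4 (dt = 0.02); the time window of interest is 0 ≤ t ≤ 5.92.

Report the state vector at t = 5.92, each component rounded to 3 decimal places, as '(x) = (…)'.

(x) = (6.308)

t=0.000: state=(4.580)
step 1 (dt=0.02): k1=(0.798), k2=(0.796), k3=(0.796), k4=(0.794); state += dt/6·(k1+2k2+2k3+k4)
t=0.020: state=(4.596)
t=0.040: state=(4.612)
t=0.060: state=(4.628)
continuing one RK4 step at a time; state shown every 10 steps (Δt=0.2):
t=0.200: state=(4.735)
t=0.400: state=(4.881)
t=0.600: state=(5.018)
t=0.800: state=(5.146)
t=1.000: state=(5.264)
t=1.200: state=(5.373)
t=1.400: state=(5.473)
t=1.600: state=(5.564)
t=1.800: state=(5.648)
t=2.000: state=(5.723)
t=2.200: state=(5.792)
t=2.400: state=(5.854)
t=2.600: state=(5.910)
t=2.800: state=(5.960)
t=3.000: state=(6.005)
t=3.200: state=(6.046)
t=3.400: state=(6.082)
t=3.600: state=(6.114)
t=3.800: state=(6.143)
t=4.000: state=(6.169)
t=4.200: state=(6.192)
t=4.400: state=(6.212)
t=4.600: state=(6.230)
t=4.800: state=(6.246)
t=5.000: state=(6.261)
t=5.200: state=(6.273)
t=5.400: state=(6.285)
t=5.600: state=(6.295)
t=5.800: state=(6.303)
t=5.920: state=(6.308)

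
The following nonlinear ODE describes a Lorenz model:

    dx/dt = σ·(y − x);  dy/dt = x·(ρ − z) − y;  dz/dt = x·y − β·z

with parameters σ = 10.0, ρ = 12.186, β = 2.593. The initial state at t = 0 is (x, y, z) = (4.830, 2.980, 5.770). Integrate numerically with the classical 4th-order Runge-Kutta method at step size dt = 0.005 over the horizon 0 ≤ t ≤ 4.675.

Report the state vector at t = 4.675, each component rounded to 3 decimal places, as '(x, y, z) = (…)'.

(x, y, z) = (5.019, 5.105, 10.709)

t=0.000: state=(4.830, 2.980, 5.770)
step 1 (dt=0.005): k1=(-18.500, 28.009, -0.568), k2=(-17.337, 27.649, -0.367), k3=(-17.375, 27.666, -0.364), k4=(-16.248, 27.322, -0.166); state += dt/6·(k1+2k2+2k3+k4)
t=0.005: state=(4.743, 3.118, 5.768)
t=0.010: state=(4.667, 3.253, 5.768)
t=0.015: state=(4.602, 3.385, 5.770)
continuing one RK4 step at a time; state shown every 40 steps (Δt=0.2):
t=0.200: state=(5.882, 7.498, 7.735)
t=0.400: state=(7.895, 7.507, 14.039)
t=0.600: state=(4.955, 3.322, 13.576)
t=0.800: state=(3.200, 3.047, 9.807)
t=1.000: state=(3.925, 4.735, 7.914)
t=1.200: state=(6.081, 7.210, 9.604)
t=1.400: state=(6.946, 6.420, 13.399)
t=1.600: state=(4.937, 3.945, 12.577)
t=1.800: state=(3.952, 3.965, 9.985)
t=2.000: state=(4.757, 5.469, 9.099)
t=2.200: state=(6.235, 6.775, 10.954)
t=2.400: state=(6.173, 5.594, 12.829)
t=2.600: state=(4.836, 4.319, 11.699)
t=2.800: state=(4.505, 4.680, 10.083)
t=3.000: state=(5.312, 5.847, 10.056)
t=3.200: state=(6.101, 6.216, 11.606)
t=3.400: state=(5.647, 5.189, 12.212)
t=3.600: state=(4.872, 4.663, 11.162)
t=3.800: state=(4.930, 5.169, 10.319)
t=4.000: state=(5.578, 5.894, 10.751)
t=4.200: state=(5.846, 5.755, 11.744)
t=4.400: state=(5.366, 5.072, 11.705)
t=4.600: state=(4.998, 4.965, 10.924)
t=4.675: state=(5.019, 5.105, 10.709)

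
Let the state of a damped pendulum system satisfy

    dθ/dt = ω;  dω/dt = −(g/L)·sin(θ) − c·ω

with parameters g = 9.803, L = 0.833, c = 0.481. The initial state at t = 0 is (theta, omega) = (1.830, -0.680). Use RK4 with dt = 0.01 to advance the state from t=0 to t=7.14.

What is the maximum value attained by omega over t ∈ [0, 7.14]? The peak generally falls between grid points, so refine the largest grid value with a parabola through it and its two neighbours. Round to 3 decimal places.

max omega = 3.854

t=0.000: state=(1.830, -0.680)
step 1 (dt=0.01): k1=(-0.680, -11.048), k2=(-0.735, -11.032), k3=(-0.735, -11.033), k4=(-0.790, -11.017); state += dt/6·(k1+2k2+2k3+k4)
t=0.010: state=(1.823, -0.790)
t=0.020: state=(1.814, -0.900)
t=0.030: state=(1.805, -1.010)
continuing one RK4 step at a time; state shown every 25 steps (Δt=0.25):
t=0.250: state=(1.322, -3.340)
t=0.500: state=(0.248, -4.867)
t=0.750: state=(-0.848, -3.429)
t=1.000: state=(-1.348, -0.522)
t=1.250: state=(-1.128, 2.196)
t=1.500: state=(-0.338, 3.805)
t=1.750: state=(0.565, 3.000)
t=2.000: state=(1.027, 0.594)
t=2.250: state=(0.866, -1.795)
t=2.500: state=(0.223, -3.049)
t=2.750: state=(-0.484, -2.287)
t=3.000: state=(-0.814, -0.261)
t=3.250: state=(-0.624, 1.670)
t=3.500: state=(-0.076, 2.447)
t=3.750: state=(0.458, 1.585)
t=4.000: state=(0.645, -0.134)
t=4.250: state=(0.415, -1.583)
t=4.500: state=(-0.051, -1.906)
t=4.750: state=(-0.430, -0.971)
t=5.000: state=(-0.495, 0.452)
t=5.250: state=(-0.241, 1.443)
t=5.500: state=(0.139, 1.408)
t=5.750: state=(0.386, 0.472)
t=6.000: state=(0.359, -0.650)
t=6.250: state=(0.106, -1.241)
t=6.500: state=(-0.187, -0.964)
t=6.750: state=(-0.326, -0.100)
t=7.000: state=(-0.240, 0.729)
t=7.140: state=(-0.119, 0.969)
largest grid value and its neighbours: omega(1.540)=3.85312, omega(1.550)=3.85397, omega(1.560)=3.85035
parabola through these three points peaks at t≈1.547 with omega≈3.85419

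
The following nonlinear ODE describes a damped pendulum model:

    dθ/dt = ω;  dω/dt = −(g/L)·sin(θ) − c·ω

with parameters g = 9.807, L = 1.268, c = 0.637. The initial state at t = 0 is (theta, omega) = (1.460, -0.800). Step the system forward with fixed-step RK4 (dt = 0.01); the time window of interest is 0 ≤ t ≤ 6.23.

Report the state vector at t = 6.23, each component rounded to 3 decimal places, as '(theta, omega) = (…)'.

(theta, omega) = (-0.095, 0.485)

t=0.000: state=(1.460, -0.800)
step 1 (dt=0.01): k1=(-0.800, -7.177), k2=(-0.836, -7.151), k3=(-0.836, -7.151), k4=(-0.872, -7.124); state += dt/6·(k1+2k2+2k3+k4)
t=0.010: state=(1.452, -0.872)
t=0.020: state=(1.443, -0.942)
t=0.030: state=(1.433, -1.013)
continuing one RK4 step at a time; state shown every 25 steps (Δt=0.25):
t=0.250: state=(1.052, -2.384)
t=0.500: state=(0.334, -3.160)
t=0.750: state=(-0.412, -2.588)
t=1.000: state=(-0.881, -1.087)
t=1.250: state=(-0.948, 0.525)
t=1.500: state=(-0.651, 1.751)
t=1.750: state=(-0.139, 2.177)
t=2.000: state=(0.355, 1.634)
t=2.250: state=(0.629, 0.509)
t=2.500: state=(0.608, -0.637)
t=2.750: state=(0.345, -1.379)
t=3.000: state=(-0.025, -1.453)
t=3.250: state=(-0.329, -0.899)
t=3.500: state=(-0.450, -0.057)
t=3.750: state=(-0.366, 0.684)
t=4.000: state=(-0.141, 1.038)
t=4.250: state=(0.111, 0.900)
t=4.500: state=(0.279, 0.399)
t=4.750: state=(0.303, -0.194)
t=5.000: state=(0.196, -0.620)
t=5.250: state=(0.021, -0.721)
t=5.500: state=(-0.137, -0.499)
t=5.750: state=(-0.214, -0.097)
t=6.000: state=(-0.187, 0.287)
t=6.230: state=(-0.095, 0.485)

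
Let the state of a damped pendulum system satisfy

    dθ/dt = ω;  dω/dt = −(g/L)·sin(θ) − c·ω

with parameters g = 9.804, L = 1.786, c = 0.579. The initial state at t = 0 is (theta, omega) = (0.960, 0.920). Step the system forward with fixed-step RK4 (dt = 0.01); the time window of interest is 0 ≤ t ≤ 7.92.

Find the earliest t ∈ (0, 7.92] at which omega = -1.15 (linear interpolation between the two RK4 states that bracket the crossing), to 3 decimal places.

t = 0.458

t=0.000: state=(0.960, 0.920)
step 1 (dt=0.01): k1=(0.920, -5.030), k2=(0.895, -5.029), k3=(0.895, -5.029), k4=(0.870, -5.028); state += dt/6·(k1+2k2+2k3+k4)
t=0.010: state=(0.969, 0.870)
t=0.020: state=(0.977, 0.819)
t=0.030: state=(0.985, 0.769)
t=0.450: state=(0.891, -1.120)
next step: t=0.460: state=(0.880, -1.156) — omega has crossed -1.15
linear interpolation between t=0.450 (-1.12047) and t=0.460 (-1.15637) → t≈0.458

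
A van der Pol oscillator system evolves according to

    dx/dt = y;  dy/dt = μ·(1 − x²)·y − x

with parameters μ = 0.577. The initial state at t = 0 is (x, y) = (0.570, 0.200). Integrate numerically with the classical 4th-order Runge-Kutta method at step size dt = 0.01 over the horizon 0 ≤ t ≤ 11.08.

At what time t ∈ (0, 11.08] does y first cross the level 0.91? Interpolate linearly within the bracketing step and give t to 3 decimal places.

t=0.000: state=(0.570, 0.200)
step 1 (dt=0.01): k1=(0.200, -0.492), k2=(0.198, -0.494), k3=(0.198, -0.494), k4=(0.195, -0.496); state += dt/6·(k1+2k2+2k3+k4)
t=0.010: state=(0.572, 0.195)
t=0.020: state=(0.574, 0.190)
t=0.030: state=(0.576, 0.185)
continuing one RK4 step at a time; state shown every 50 steps (Δt=0.5):
t=0.500: state=(0.601, -0.087)
t=1.000: state=(0.476, -0.414)
t=1.500: state=(0.188, -0.734)
t=2.000: state=(-0.244, -0.970)
t=2.500: state=(-0.737, -0.934)
t=3.000: state=(-1.108, -0.493)
t=3.500: state=(-1.202, 0.115)
t=4.000: state=(-1.006, 0.654)
t=4.250: state=(-0.812, 0.901)
next step: t=4.260: state=(-0.803, 0.911) — y has crossed 0.91
linear interpolation between t=4.250 (0.90126) and t=4.260 (0.91115) → t≈4.259

t = 4.259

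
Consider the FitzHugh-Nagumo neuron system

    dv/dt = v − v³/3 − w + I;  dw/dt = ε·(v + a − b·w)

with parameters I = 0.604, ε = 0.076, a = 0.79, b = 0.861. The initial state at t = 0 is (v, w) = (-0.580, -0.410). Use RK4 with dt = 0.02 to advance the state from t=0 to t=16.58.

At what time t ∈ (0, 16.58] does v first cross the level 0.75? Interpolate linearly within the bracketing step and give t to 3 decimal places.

t = 1.443

t=0.000: state=(-0.580, -0.410)
step 1 (dt=0.02): k1=(0.499, 0.043), k2=(0.502, 0.043), k3=(0.502, 0.043), k4=(0.505, 0.043); state += dt/6·(k1+2k2+2k3+k4)
t=0.020: state=(-0.570, -0.409)
t=0.040: state=(-0.560, -0.408)
t=0.060: state=(-0.550, -0.407)
continuing one RK4 step at a time; state shown every 50 steps (Δt=1):
t=1.000: state=(0.163, -0.345)
t=1.440: state=(0.746, -0.294)
next step: t=1.460: state=(0.776, -0.292) — v has crossed 0.75
linear interpolation between t=1.440 (0.74584) and t=1.460 (0.77606) → t≈1.443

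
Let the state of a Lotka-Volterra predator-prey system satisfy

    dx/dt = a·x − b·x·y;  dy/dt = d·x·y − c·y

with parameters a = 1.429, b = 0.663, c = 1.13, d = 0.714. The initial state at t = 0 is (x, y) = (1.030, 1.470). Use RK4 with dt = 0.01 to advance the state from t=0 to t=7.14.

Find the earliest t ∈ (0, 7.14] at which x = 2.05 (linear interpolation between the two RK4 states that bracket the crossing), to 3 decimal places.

t = 1.214

t=0.000: state=(1.030, 1.470)
step 1 (dt=0.01): k1=(0.468, -0.580), k2=(0.471, -0.576), k3=(0.471, -0.576), k4=(0.474, -0.573); state += dt/6·(k1+2k2+2k3+k4)
t=0.010: state=(1.035, 1.464)
t=0.020: state=(1.039, 1.459)
t=0.030: state=(1.044, 1.453)
continuing one RK4 step at a time; state shown every 25 steps (Δt=0.25):
t=0.250: state=(1.166, 1.347)
t=0.500: state=(1.343, 1.270)
t=0.750: state=(1.560, 1.240)
t=1.000: state=(1.814, 1.263)
t=1.210: state=(2.045, 1.330)
next step: t=1.220: state=(2.057, 1.334) — x has crossed 2.05
linear interpolation between t=1.210 (2.04541) and t=1.220 (2.05661) → t≈1.214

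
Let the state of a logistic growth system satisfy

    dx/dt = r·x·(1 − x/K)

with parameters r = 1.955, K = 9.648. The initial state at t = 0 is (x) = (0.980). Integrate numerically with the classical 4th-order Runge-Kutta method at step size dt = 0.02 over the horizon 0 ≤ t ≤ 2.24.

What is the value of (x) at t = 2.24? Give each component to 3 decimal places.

(x) = (8.685)

t=0.000: state=(0.980)
step 1 (dt=0.02): k1=(1.721), k2=(1.748), k3=(1.748), k4=(1.776); state += dt/6·(k1+2k2+2k3+k4)
t=0.020: state=(1.015)
t=0.040: state=(1.051)
t=0.060: state=(1.088)
continuing one RK4 step at a time; state shown every 5 steps (Δt=0.1):
t=0.100: state=(1.166)
t=0.200: state=(1.382)
t=0.300: state=(1.630)
t=0.400: state=(1.912)
t=0.500: state=(2.229)
t=0.600: state=(2.582)
t=0.700: state=(2.968)
t=0.800: state=(3.384)
t=0.900: state=(3.825)
t=1.000: state=(4.284)
t=1.100: state=(4.753)
t=1.200: state=(5.224)
t=1.300: state=(5.687)
t=1.400: state=(6.134)
t=1.500: state=(6.558)
t=1.600: state=(6.954)
t=1.700: state=(7.317)
t=1.800: state=(7.645)
t=1.900: state=(7.937)
t=2.000: state=(8.195)
t=2.100: state=(8.420)
t=2.200: state=(8.615)
t=2.240: state=(8.685)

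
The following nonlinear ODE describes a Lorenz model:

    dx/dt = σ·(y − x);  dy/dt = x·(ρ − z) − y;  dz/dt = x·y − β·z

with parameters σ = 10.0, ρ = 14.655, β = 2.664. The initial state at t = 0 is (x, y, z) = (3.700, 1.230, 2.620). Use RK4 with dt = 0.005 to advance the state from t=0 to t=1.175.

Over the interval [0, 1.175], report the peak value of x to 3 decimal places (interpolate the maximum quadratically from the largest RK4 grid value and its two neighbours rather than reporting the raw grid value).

max x = 11.074

t=0.000: state=(3.700, 1.230, 2.620)
step 1 (dt=0.005): k1=(-24.700, 43.300, -2.429), k2=(-23.000, 42.470, -2.095), k3=(-23.063, 42.520, -2.099), k4=(-21.421, 41.737, -1.780); state += dt/6·(k1+2k2+2k3+k4)
t=0.005: state=(3.585, 1.443, 2.610)
t=0.010: state=(3.485, 1.648, 2.602)
t=0.015: state=(3.401, 1.846, 2.598)
continuing one RK4 step at a time; state shown every 10 steps (Δt=0.05):
t=0.050: state=(3.145, 3.120, 2.636)
t=0.100: state=(3.504, 4.865, 2.923)
t=0.150: state=(4.445, 6.817, 3.643)
t=0.200: state=(5.849, 9.060, 5.108)
t=0.250: state=(7.605, 11.331, 7.710)
t=0.300: state=(9.439, 12.857, 11.653)
t=0.350: state=(10.789, 12.523, 16.349)
t=0.400: state=(10.975, 9.889, 20.150)
t=0.450: state=(9.752, 6.132, 21.562)
t=0.500: state=(7.622, 3.011, 20.706)
t=0.550: state=(5.386, 1.233, 18.742)
t=0.600: state=(3.573, 0.512, 16.575)
t=0.650: state=(2.323, 0.352, 14.562)
t=0.700: state=(1.558, 0.423, 12.780)
t=0.750: state=(1.142, 0.573, 11.216)
t=0.800: state=(0.955, 0.752, 9.849)
t=0.850: state=(0.919, 0.960, 8.658)
t=0.900: state=(0.987, 1.215, 7.627)
t=0.950: state=(1.144, 1.543, 6.744)
t=1.000: state=(1.389, 1.978, 6.007)
t=1.050: state=(1.740, 2.562, 5.424)
t=1.100: state=(2.223, 3.347, 5.021)
t=1.150: state=(2.878, 4.389, 4.856)
t=1.175: state=(3.284, 5.024, 4.894)
largest grid value and its neighbours: x(0.375)=11.06026, x(0.380)=11.07280, x(0.385)=11.07066
parabola through these three points peaks at t≈0.382 with x≈11.07373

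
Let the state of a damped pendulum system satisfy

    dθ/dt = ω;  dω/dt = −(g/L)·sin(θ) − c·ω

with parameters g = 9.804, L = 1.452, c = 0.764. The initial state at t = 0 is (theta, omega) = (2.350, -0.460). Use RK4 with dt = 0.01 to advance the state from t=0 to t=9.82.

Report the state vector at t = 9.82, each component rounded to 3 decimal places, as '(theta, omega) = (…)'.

(theta, omega) = (0.017, 0.110)

t=0.000: state=(2.350, -0.460)
step 1 (dt=0.01): k1=(-0.460, -4.452), k2=(-0.482, -4.446), k3=(-0.482, -4.447), k4=(-0.504, -4.441); state += dt/6·(k1+2k2+2k3+k4)
t=0.010: state=(2.345, -0.504)
t=0.020: state=(2.340, -0.549)
t=0.030: state=(2.334, -0.593)
continuing one RK4 step at a time; state shown every 50 steps (Δt=0.5):
t=0.500: state=(1.553, -2.768)
t=1.000: state=(-0.175, -3.397)
t=1.500: state=(-1.155, -0.329)
t=2.000: state=(-0.637, 2.076)
t=2.500: state=(0.411, 1.564)
t=3.000: state=(0.650, -0.579)
t=3.500: state=(0.063, -1.400)
t=4.000: state=(-0.411, -0.304)
t=4.500: state=(-0.245, 0.804)
t=5.000: state=(0.162, 0.603)
t=5.500: state=(0.244, -0.262)
t=6.000: state=(0.005, -0.537)
t=6.500: state=(-0.164, -0.074)
t=7.000: state=(-0.081, 0.332)
t=7.500: state=(0.074, 0.206)
t=8.000: state=(0.090, -0.130)
t=8.500: state=(-0.009, -0.202)
t=9.000: state=(-0.065, -0.005)
t=9.500: state=(-0.024, 0.135)
t=9.820: state=(0.017, 0.110)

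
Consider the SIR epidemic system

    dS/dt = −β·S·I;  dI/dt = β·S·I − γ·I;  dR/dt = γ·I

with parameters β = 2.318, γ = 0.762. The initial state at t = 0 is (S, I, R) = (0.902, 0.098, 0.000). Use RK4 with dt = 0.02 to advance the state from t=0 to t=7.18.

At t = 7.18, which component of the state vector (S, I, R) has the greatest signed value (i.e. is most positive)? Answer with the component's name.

largest component: R

t=0.000: state=(0.902, 0.098, 0.000)
step 1 (dt=0.02): k1=(-0.205, 0.130, 0.075), k2=(-0.207, 0.131, 0.076), k3=(-0.207, 0.131, 0.076), k4=(-0.209, 0.133, 0.077); state += dt/6·(k1+2k2+2k3+k4)
t=0.020: state=(0.898, 0.101, 0.002)
t=0.040: state=(0.894, 0.103, 0.003)
t=0.060: state=(0.889, 0.106, 0.005)
continuing one RK4 step at a time; state shown every 25 steps (Δt=0.5):
t=0.500: state=(0.771, 0.177, 0.052)
t=1.000: state=(0.595, 0.268, 0.137)
t=1.500: state=(0.419, 0.329, 0.252)
t=2.000: state=(0.283, 0.336, 0.380)
t=2.500: state=(0.195, 0.302, 0.503)
t=3.000: state=(0.142, 0.250, 0.608)
t=3.500: state=(0.109, 0.197, 0.693)
t=4.000: state=(0.090, 0.151, 0.759)
t=4.500: state=(0.077, 0.114, 0.810)
t=5.000: state=(0.069, 0.084, 0.847)
t=5.500: state=(0.063, 0.062, 0.875)
t=6.000: state=(0.059, 0.046, 0.895)
t=6.500: state=(0.057, 0.033, 0.910)
t=7.000: state=(0.055, 0.024, 0.921)
t=7.180: state=(0.054, 0.022, 0.924)
compare at T: S=0.054, I=0.022, R=0.924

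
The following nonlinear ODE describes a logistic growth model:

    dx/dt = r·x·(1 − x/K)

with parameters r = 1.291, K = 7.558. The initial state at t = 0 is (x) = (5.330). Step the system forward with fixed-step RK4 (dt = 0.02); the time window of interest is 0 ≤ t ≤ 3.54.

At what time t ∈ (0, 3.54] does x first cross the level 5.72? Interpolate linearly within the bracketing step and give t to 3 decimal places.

t=0.000: state=(5.330)
step 1 (dt=0.02): k1=(2.028), k2=(2.018), k3=(2.018), k4=(2.007); state += dt/6·(k1+2k2+2k3+k4)
t=0.020: state=(5.370)
t=0.040: state=(5.410)
t=0.060: state=(5.450)
continuing one RK4 step at a time; state shown every 10 steps (Δt=0.2):
t=0.200: state=(5.713)
next step: t=0.220: state=(5.749) — x has crossed 5.72
linear interpolation between t=0.200 (5.71325) and t=0.220 (5.74902) → t≈0.204

t = 0.204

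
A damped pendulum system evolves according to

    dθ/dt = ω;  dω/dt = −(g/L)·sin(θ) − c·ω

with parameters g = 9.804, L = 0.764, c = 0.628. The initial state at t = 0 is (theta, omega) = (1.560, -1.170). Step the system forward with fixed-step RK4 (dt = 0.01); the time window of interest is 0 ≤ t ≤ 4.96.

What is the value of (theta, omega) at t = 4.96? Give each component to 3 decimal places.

(theta, omega) = (-0.069, 1.099)

t=0.000: state=(1.560, -1.170)
step 1 (dt=0.01): k1=(-1.170, -12.097), k2=(-1.230, -12.058), k3=(-1.230, -12.058), k4=(-1.291, -12.019); state += dt/6·(k1+2k2+2k3+k4)
t=0.010: state=(1.548, -1.291)
t=0.020: state=(1.534, -1.410)
t=0.030: state=(1.519, -1.529)
continuing one RK4 step at a time; state shown every 20 steps (Δt=0.2):
t=0.200: state=(1.097, -3.369)
t=0.400: state=(0.283, -4.483)
t=0.600: state=(-0.556, -3.579)
t=0.800: state=(-1.060, -1.362)
t=1.000: state=(-1.096, 0.966)
t=1.200: state=(-0.708, 2.770)
t=1.400: state=(-0.070, 3.349)
t=1.600: state=(0.524, 2.365)
t=1.800: state=(0.819, 0.527)
t=2.000: state=(0.738, -1.278)
t=2.200: state=(0.354, -2.401)
t=2.400: state=(-0.143, -2.354)
t=2.600: state=(-0.516, -1.249)
t=2.800: state=(-0.617, 0.245)
t=3.000: state=(-0.437, 1.465)
t=3.200: state=(-0.083, 1.918)
t=3.400: state=(0.267, 1.443)
t=3.600: state=(0.454, 0.377)
t=3.800: state=(0.416, -0.723)
t=4.000: state=(0.195, -1.382)
t=4.200: state=(-0.089, -1.337)
t=4.400: state=(-0.299, -0.685)
t=4.600: state=(-0.347, 0.197)
t=4.800: state=(-0.233, 0.887)
t=4.960: state=(-0.069, 1.099)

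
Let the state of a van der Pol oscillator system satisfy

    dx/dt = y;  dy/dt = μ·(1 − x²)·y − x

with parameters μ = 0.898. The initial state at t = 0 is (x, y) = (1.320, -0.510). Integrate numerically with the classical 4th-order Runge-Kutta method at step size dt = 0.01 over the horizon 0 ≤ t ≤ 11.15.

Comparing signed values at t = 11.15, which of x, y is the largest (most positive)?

t=0.000: state=(1.320, -0.510)
step 1 (dt=0.01): k1=(-0.510, -0.980), k2=(-0.515, -0.977), k3=(-0.515, -0.977), k4=(-0.520, -0.975); state += dt/6·(k1+2k2+2k3+k4)
t=0.010: state=(1.315, -0.520)
t=0.020: state=(1.310, -0.529)
t=0.030: state=(1.304, -0.539)
continuing one RK4 step at a time; state shown every 50 steps (Δt=0.5):
t=0.500: state=(0.947, -0.987)
t=1.000: state=(0.302, -1.647)
t=1.500: state=(-0.724, -2.356)
t=2.000: state=(-1.713, -1.219)
t=2.500: state=(-1.925, 0.160)
t=3.000: state=(-1.709, 0.631)
t=3.500: state=(-1.319, 0.937)
t=4.000: state=(-0.744, 1.415)
t=4.500: state=(0.164, 2.269)
t=5.000: state=(1.388, 2.180)
t=5.500: state=(1.987, 0.285)
t=6.000: state=(1.898, -0.480)
t=6.500: state=(1.580, -0.775)
t=7.000: state=(1.116, -1.108)
t=7.500: state=(0.423, -1.734)
t=8.000: state=(-0.669, -2.559)
t=8.500: state=(-1.763, -1.357)
t=9.000: state=(-2.000, 0.156)
t=9.500: state=(-1.787, 0.617)
t=10.000: state=(-1.410, 0.892)
t=10.500: state=(-0.870, 1.314)
t=11.000: state=(-0.032, 2.112)
t=11.150: state=(0.306, 2.386)
compare at T: x=0.306, y=2.386

largest component: y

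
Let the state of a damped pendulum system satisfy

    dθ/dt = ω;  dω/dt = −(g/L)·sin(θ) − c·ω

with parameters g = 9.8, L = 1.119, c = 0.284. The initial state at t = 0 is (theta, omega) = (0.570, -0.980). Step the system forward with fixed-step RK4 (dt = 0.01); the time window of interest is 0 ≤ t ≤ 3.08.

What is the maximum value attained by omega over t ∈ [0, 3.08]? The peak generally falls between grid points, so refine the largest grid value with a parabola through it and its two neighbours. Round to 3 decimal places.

t=0.000: state=(0.570, -0.980)
step 1 (dt=0.01): k1=(-0.980, -4.448), k2=(-1.002, -4.405), k3=(-1.002, -4.404), k4=(-1.024, -4.361); state += dt/6·(k1+2k2+2k3+k4)
t=0.010: state=(0.560, -1.024)
t=0.020: state=(0.550, -1.067)
t=0.030: state=(0.539, -1.109)
continuing one RK4 step at a time; state shown every 10 steps (Δt=0.1):
t=0.100: state=(0.451, -1.377)
t=0.200: state=(0.299, -1.656)
t=0.300: state=(0.125, -1.791)
t=0.400: state=(-0.054, -1.771)
t=0.500: state=(-0.224, -1.600)
t=0.600: state=(-0.370, -1.300)
t=0.700: state=(-0.481, -0.905)
t=0.800: state=(-0.549, -0.451)
t=0.900: state=(-0.571, 0.023)
t=1.000: state=(-0.545, 0.482)
t=1.100: state=(-0.476, 0.893)
t=1.200: state=(-0.369, 1.224)
t=1.300: state=(-0.235, 1.447)
t=1.400: state=(-0.084, 1.544)
t=1.500: state=(0.070, 1.506)
t=1.600: state=(0.213, 1.341)
t=1.700: state=(0.334, 1.068)
t=1.800: state=(0.424, 0.716)
t=1.900: state=(0.476, 0.318)
t=2.000: state=(0.487, -0.093)
t=2.100: state=(0.458, -0.486)
t=2.200: state=(0.392, -0.830)
t=2.300: state=(0.294, -1.099)
t=2.400: state=(0.175, -1.270)
t=2.500: state=(0.044, -1.329)
t=2.600: state=(-0.087, -1.273)
t=2.700: state=(-0.207, -1.109)
t=2.800: state=(-0.306, -0.857)
t=2.900: state=(-0.376, -0.542)
t=3.000: state=(-0.413, -0.193)
t=3.080: state=(-0.417, 0.092)
largest grid value and its neighbours: omega(1.410)=1.54615, omega(1.420)=1.54708, omega(1.430)=1.54665
parabola through these three points peaks at t≈1.422 with omega≈1.54710

max omega = 1.547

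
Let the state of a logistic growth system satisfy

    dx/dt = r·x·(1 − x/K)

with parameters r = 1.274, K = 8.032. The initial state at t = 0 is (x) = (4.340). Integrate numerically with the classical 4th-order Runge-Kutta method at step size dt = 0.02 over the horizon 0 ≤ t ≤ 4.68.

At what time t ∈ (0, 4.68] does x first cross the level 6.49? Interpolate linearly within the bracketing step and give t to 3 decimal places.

t = 1.001

t=0.000: state=(4.340)
step 1 (dt=0.02): k1=(2.542), k2=(2.539), k3=(2.539), k4=(2.536); state += dt/6·(k1+2k2+2k3+k4)
t=0.020: state=(4.391)
t=0.040: state=(4.441)
t=0.060: state=(4.492)
continuing one RK4 step at a time; state shown every 10 steps (Δt=0.2):
t=0.200: state=(4.840)
t=0.400: state=(5.316)
t=0.600: state=(5.753)
t=0.800: state=(6.145)
t=1.000: state=(6.488)
next step: t=1.020: state=(6.520) — x has crossed 6.49
linear interpolation between t=1.000 (6.48816) and t=1.020 (6.51969) → t≈1.001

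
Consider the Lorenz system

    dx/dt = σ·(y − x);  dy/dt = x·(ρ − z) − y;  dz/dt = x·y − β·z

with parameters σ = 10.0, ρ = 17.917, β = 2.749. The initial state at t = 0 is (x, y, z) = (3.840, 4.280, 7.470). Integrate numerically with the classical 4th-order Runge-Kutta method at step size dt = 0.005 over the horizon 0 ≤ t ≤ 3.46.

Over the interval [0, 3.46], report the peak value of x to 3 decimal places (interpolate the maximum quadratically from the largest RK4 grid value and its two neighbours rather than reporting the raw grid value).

max x = 11.376

t=0.000: state=(3.840, 4.280, 7.470)
step 1 (dt=0.005): k1=(4.400, 35.836, -4.100), k2=(5.186, 35.901, -3.680), k3=(5.168, 35.918, -3.673), k4=(5.937, 35.998, -3.244); state += dt/6·(k1+2k2+2k3+k4)
t=0.005: state=(3.866, 4.460, 7.452)
t=0.010: state=(3.899, 4.640, 7.438)
t=0.015: state=(3.940, 4.822, 7.428)
continuing one RK4 step at a time; state shown every 40 steps (Δt=0.2):
t=0.200: state=(8.938, 12.607, 13.094)
t=0.400: state=(9.001, 4.722, 24.036)
t=0.600: state=(2.559, 1.323, 15.475)
t=0.800: state=(2.495, 3.373, 9.692)
t=1.000: state=(6.296, 9.358, 9.898)
t=1.200: state=(10.824, 9.805, 22.579)
t=1.400: state=(4.427, 1.818, 18.657)
t=1.600: state=(2.650, 3.034, 11.755)
t=1.800: state=(5.333, 7.715, 9.987)
t=2.000: state=(10.358, 11.213, 19.748)
t=2.200: state=(5.937, 2.887, 20.214)
t=2.400: state=(3.137, 3.180, 13.222)
t=2.600: state=(5.226, 7.249, 10.838)
t=2.800: state=(9.761, 10.921, 18.583)
t=3.000: state=(6.577, 3.774, 20.417)
t=3.200: state=(3.673, 3.596, 14.006)
t=3.400: state=(5.537, 7.385, 11.807)
t=3.460: state=(6.769, 8.982, 12.814)
largest grid value and its neighbours: x(0.300)=11.36948, x(0.305)=11.37599, x(0.310)=11.36788
parabola through these three points peaks at t≈0.305 with x≈11.37602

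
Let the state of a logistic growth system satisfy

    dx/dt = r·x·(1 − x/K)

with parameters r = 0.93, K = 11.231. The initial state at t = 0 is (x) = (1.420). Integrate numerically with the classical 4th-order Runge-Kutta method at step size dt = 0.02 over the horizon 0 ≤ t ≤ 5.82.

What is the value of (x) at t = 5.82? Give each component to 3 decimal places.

(x) = (10.895)

t=0.000: state=(1.420)
step 1 (dt=0.02): k1=(1.154), k2=(1.162), k3=(1.162), k4=(1.170); state += dt/6·(k1+2k2+2k3+k4)
t=0.020: state=(1.443)
t=0.040: state=(1.467)
t=0.060: state=(1.491)
continuing one RK4 step at a time; state shown every 10 steps (Δt=0.2):
t=0.200: state=(1.667)
t=0.400: state=(1.949)
t=0.600: state=(2.267)
t=0.800: state=(2.622)
t=1.000: state=(3.014)
t=1.200: state=(3.442)
t=1.400: state=(3.901)
t=1.600: state=(4.387)
t=1.800: state=(4.893)
t=2.000: state=(5.411)
t=2.200: state=(5.933)
t=2.400: state=(6.449)
t=2.600: state=(6.952)
t=2.800: state=(7.432)
t=3.000: state=(7.885)
t=3.200: state=(8.305)
t=3.400: state=(8.689)
t=3.600: state=(9.036)
t=3.800: state=(9.346)
t=4.000: state=(9.620)
t=4.200: state=(9.860)
t=4.400: state=(10.069)
t=4.600: state=(10.249)
t=4.800: state=(10.403)
t=5.000: state=(10.535)
t=5.200: state=(10.647)
t=5.400: state=(10.742)
t=5.600: state=(10.822)
t=5.800: state=(10.889)
t=5.820: state=(10.895)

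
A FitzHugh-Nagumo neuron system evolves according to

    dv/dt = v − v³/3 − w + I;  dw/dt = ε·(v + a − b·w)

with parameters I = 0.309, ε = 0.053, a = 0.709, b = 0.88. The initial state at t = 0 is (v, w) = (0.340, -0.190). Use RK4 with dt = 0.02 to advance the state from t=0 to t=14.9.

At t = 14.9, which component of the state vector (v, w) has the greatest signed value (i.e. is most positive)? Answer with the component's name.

largest component: w

t=0.000: state=(0.340, -0.190)
step 1 (dt=0.02): k1=(0.826, 0.064), k2=(0.833, 0.065), k3=(0.833, 0.065), k4=(0.839, 0.065); state += dt/6·(k1+2k2+2k3+k4)
t=0.020: state=(0.357, -0.189)
t=0.040: state=(0.374, -0.187)
t=0.060: state=(0.391, -0.186)
continuing one RK4 step at a time; state shown every 25 steps (Δt=0.5):
t=0.500: state=(0.830, -0.152)
t=1.000: state=(1.363, -0.101)
t=1.500: state=(1.698, -0.039)
t=2.000: state=(1.816, 0.026)
t=2.500: state=(1.835, 0.092)
t=3.000: state=(1.821, 0.157)
t=3.500: state=(1.798, 0.219)
t=4.000: state=(1.772, 0.279)
t=4.500: state=(1.745, 0.338)
t=5.000: state=(1.717, 0.394)
t=5.500: state=(1.689, 0.448)
t=6.000: state=(1.661, 0.500)
t=6.500: state=(1.632, 0.550)
t=7.000: state=(1.603, 0.598)
t=7.500: state=(1.573, 0.645)
t=8.000: state=(1.543, 0.689)
t=8.500: state=(1.512, 0.732)
t=9.000: state=(1.480, 0.773)
t=9.500: state=(1.447, 0.812)
t=10.000: state=(1.414, 0.849)
t=10.500: state=(1.379, 0.885)
t=11.000: state=(1.343, 0.919)
t=11.500: state=(1.305, 0.951)
t=12.000: state=(1.265, 0.981)
t=12.500: state=(1.223, 1.010)
t=13.000: state=(1.178, 1.036)
t=13.500: state=(1.129, 1.061)
t=14.000: state=(1.074, 1.084)
t=14.500: state=(1.014, 1.105)
t=14.900: state=(0.959, 1.120)
compare at T: v=0.959, w=1.120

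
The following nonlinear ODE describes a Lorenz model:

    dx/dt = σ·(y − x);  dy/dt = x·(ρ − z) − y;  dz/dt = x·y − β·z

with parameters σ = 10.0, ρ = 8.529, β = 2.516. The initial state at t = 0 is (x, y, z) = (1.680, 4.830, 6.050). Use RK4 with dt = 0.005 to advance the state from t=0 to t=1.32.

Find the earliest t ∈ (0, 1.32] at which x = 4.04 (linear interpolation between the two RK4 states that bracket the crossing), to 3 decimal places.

t = 0.124

t=0.000: state=(1.680, 4.830, 6.050)
step 1 (dt=0.005): k1=(31.500, -0.665, -7.107), k2=(30.696, -0.437, -6.685), k3=(30.722, -0.445, -6.697), k4=(29.942, -0.221, -6.285); state += dt/6·(k1+2k2+2k3+k4)
t=0.005: state=(1.834, 4.828, 6.017)
t=0.010: state=(1.980, 4.828, 5.987)
t=0.015: state=(2.119, 4.830, 5.961)
continuing one RK4 step at a time; state shown every 10 steps (Δt=0.05):
t=0.050: state=(2.927, 4.894, 5.874)
t=0.100: state=(3.739, 5.085, 5.969)
t=0.120: state=(3.992, 5.177, 6.063)
next step: t=0.125: state=(4.050, 5.201, 6.091) — x has crossed 4.04
linear interpolation between t=0.120 (3.99180) and t=0.125 (4.05019) → t≈0.124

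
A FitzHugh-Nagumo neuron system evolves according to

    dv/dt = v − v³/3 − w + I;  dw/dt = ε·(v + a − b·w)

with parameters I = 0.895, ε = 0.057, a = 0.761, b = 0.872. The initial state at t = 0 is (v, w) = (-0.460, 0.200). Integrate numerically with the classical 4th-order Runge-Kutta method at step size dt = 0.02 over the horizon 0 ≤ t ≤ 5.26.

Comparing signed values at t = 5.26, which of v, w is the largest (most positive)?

t=0.000: state=(-0.460, 0.200)
step 1 (dt=0.02): k1=(0.267, 0.007), k2=(0.269, 0.007), k3=(0.269, 0.007), k4=(0.272, 0.008); state += dt/6·(k1+2k2+2k3+k4)
t=0.020: state=(-0.455, 0.200)
t=0.040: state=(-0.449, 0.200)
t=0.060: state=(-0.444, 0.200)
continuing one RK4 step at a time; state shown every 10 steps (Δt=0.2):
t=0.200: state=(-0.402, 0.202)
t=0.400: state=(-0.334, 0.204)
t=0.600: state=(-0.254, 0.207)
t=0.800: state=(-0.157, 0.212)
t=1.000: state=(-0.041, 0.217)
t=1.200: state=(0.099, 0.224)
t=1.400: state=(0.268, 0.232)
t=1.600: state=(0.469, 0.243)
t=1.800: state=(0.701, 0.256)
t=2.000: state=(0.955, 0.271)
t=2.200: state=(1.208, 0.289)
t=2.400: state=(1.436, 0.310)
t=2.600: state=(1.617, 0.333)
t=2.800: state=(1.745, 0.358)
t=3.000: state=(1.826, 0.383)
t=3.200: state=(1.873, 0.409)
t=3.400: state=(1.897, 0.435)
t=3.600: state=(1.908, 0.461)
t=3.800: state=(1.910, 0.486)
t=4.000: state=(1.907, 0.512)
t=4.200: state=(1.902, 0.537)
t=4.400: state=(1.894, 0.562)
t=4.600: state=(1.886, 0.586)
t=4.800: state=(1.878, 0.611)
t=5.000: state=(1.869, 0.635)
t=5.200: state=(1.859, 0.658)
t=5.260: state=(1.857, 0.665)
compare at T: v=1.857, w=0.665

largest component: v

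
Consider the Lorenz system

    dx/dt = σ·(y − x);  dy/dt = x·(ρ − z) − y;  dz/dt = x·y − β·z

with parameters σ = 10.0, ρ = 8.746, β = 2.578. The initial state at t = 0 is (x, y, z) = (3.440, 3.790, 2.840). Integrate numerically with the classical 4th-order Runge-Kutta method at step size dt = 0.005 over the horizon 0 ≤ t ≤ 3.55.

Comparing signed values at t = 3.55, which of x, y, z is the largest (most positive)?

t=0.000: state=(3.440, 3.790, 2.840)
step 1 (dt=0.005): k1=(3.500, 16.527, 5.716), k2=(3.826, 16.488, 5.855), k3=(3.817, 16.491, 5.857), k4=(4.134, 16.456, 5.998); state += dt/6·(k1+2k2+2k3+k4)
t=0.005: state=(3.459, 3.872, 2.869)
t=0.010: state=(3.481, 3.955, 2.900)
t=0.015: state=(3.506, 4.036, 2.932)
continuing one RK4 step at a time; state shown every 40 steps (Δt=0.2):
t=0.200: state=(5.525, 6.802, 5.591)
t=0.400: state=(6.647, 6.136, 10.314)
t=0.600: state=(4.358, 3.131, 9.997)
t=0.800: state=(2.853, 2.573, 7.388)
t=1.000: state=(2.969, 3.308, 5.688)
t=1.200: state=(4.052, 4.749, 5.633)
t=1.400: state=(5.367, 5.829, 7.476)
t=1.600: state=(5.398, 4.975, 9.236)
t=1.800: state=(4.265, 3.734, 8.703)
t=2.000: state=(3.648, 3.576, 7.344)
t=2.200: state=(3.895, 4.179, 6.635)
t=2.400: state=(4.596, 4.949, 7.045)
t=2.600: state=(5.034, 5.068, 8.099)
t=2.800: state=(4.735, 4.459, 8.503)
t=3.000: state=(4.213, 4.024, 7.977)
t=3.200: state=(4.075, 4.124, 7.350)
t=3.400: state=(4.339, 4.524, 7.232)
t=3.550: state=(4.607, 4.759, 7.515)
compare at T: x=4.607, y=4.759, z=7.515

largest component: z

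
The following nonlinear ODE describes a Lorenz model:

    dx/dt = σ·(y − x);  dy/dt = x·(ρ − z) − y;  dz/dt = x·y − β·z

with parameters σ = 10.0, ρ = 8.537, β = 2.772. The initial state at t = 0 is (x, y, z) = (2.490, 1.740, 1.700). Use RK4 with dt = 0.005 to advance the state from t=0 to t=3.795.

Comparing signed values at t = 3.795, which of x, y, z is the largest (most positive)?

t=0.000: state=(2.490, 1.740, 1.700)
step 1 (dt=0.005): k1=(-7.500, 15.284, -0.380), k2=(-6.930, 15.120, -0.315), k3=(-6.949, 15.130, -0.314), k4=(-6.396, 14.975, -0.250); state += dt/6·(k1+2k2+2k3+k4)
t=0.005: state=(2.455, 1.816, 1.698)
t=0.010: state=(2.426, 1.890, 1.697)
t=0.015: state=(2.402, 1.963, 1.697)
continuing one RK4 step at a time; state shown every 40 steps (Δt=0.2):
t=0.200: state=(3.456, 4.651, 2.393)
t=0.400: state=(6.301, 7.574, 6.402)
t=0.600: state=(6.533, 5.383, 10.898)
t=0.800: state=(3.772, 2.689, 9.134)
t=1.000: state=(2.711, 2.647, 6.426)
t=1.200: state=(3.200, 3.705, 5.096)
t=1.400: state=(4.559, 5.335, 5.700)
t=1.600: state=(5.723, 5.935, 8.033)
t=1.800: state=(5.185, 4.569, 9.127)
t=2.000: state=(4.035, 3.636, 7.997)
t=2.200: state=(3.743, 3.832, 6.732)
t=2.400: state=(4.245, 4.609, 6.454)
t=2.600: state=(4.948, 5.213, 7.274)
t=2.800: state=(5.080, 4.941, 8.192)
t=3.000: state=(4.587, 4.310, 8.108)
t=3.200: state=(4.207, 4.131, 7.436)
t=3.400: state=(4.284, 4.418, 7.030)
t=3.600: state=(4.624, 4.793, 7.217)
t=3.795: state=(4.828, 4.849, 7.686)
compare at T: x=4.828, y=4.849, z=7.686

largest component: z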